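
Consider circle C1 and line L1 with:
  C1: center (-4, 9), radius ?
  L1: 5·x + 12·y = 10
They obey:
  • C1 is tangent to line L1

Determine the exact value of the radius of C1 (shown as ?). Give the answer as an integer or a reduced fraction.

6

1. [C1‖L1]  r_C1² − 36 = 0  ⇒  r_C1 = 6 (r>0 drops 1)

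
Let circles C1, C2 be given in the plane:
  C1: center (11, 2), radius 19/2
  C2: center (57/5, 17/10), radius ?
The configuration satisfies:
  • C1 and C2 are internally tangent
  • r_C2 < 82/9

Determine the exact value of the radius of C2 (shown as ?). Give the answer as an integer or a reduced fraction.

9

1. [int C1,C2]  r_C2² − 19r_C2 + 90 = 0  ⇒  r_C2 = 9 or 10
2. given r_C2 < 82/9: keep 9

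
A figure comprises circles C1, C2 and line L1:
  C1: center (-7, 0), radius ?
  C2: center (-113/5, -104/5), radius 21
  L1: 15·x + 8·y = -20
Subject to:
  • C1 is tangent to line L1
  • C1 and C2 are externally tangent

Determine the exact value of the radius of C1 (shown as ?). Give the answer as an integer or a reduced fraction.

1. [C1‖L1]  r_C1² − 25 = 0  ⇒  r_C1 = 5 (r>0 drops 1)
2. [ext C1·C2]  r_C1² + 42r_C1 − 235 = 0  ⇒  r_C1 = 5 (r>0 drops 1)

5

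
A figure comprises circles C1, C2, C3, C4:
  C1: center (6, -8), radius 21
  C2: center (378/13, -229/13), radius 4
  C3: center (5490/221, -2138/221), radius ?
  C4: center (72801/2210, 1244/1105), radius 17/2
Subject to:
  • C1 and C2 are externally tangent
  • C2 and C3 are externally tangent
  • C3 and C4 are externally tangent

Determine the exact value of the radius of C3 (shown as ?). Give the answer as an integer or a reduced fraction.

5

1. [ext C2·C3]  r_C3² + 8r_C3 − 65 = 0  ⇒  r_C3 = 5 (r>0 drops 1)
2. [ext C3·C4]  r_C3² + 17r_C3 − 110 = 0  ⇒  r_C3 = 5 (r>0 drops 1)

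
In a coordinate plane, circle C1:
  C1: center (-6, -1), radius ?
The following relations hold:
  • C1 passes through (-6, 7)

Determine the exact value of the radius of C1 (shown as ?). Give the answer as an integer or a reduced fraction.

1. [C1∋P]  r_C1² − 64 = 0  ⇒  r_C1 = 8 (r>0 drops 1)

8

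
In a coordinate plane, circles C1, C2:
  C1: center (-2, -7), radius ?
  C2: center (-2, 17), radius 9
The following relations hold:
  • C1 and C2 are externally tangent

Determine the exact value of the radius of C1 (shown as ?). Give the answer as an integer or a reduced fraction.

1. [ext C1·C2]  r_C1² + 18r_C1 − 495 = 0  ⇒  r_C1 = 15 (r>0 drops 1)

15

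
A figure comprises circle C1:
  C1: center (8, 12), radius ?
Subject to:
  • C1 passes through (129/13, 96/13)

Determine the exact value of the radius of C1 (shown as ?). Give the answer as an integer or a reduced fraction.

5

1. [C1∋P]  r_C1² − 25 = 0  ⇒  r_C1 = 5 (r>0 drops 1)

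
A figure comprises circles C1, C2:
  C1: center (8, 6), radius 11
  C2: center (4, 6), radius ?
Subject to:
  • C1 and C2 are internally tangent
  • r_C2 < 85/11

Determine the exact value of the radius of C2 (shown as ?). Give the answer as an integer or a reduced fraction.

1. [int C1,C2]  r_C2² − 22r_C2 + 105 = 0  ⇒  r_C2 = 7 or 15
2. given r_C2 < 85/11: keep 7

7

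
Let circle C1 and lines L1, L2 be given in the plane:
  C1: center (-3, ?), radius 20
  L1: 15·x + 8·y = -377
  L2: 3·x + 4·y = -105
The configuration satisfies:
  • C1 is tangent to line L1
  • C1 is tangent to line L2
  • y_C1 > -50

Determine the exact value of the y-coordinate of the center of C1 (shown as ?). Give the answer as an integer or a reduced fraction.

1. [C1‖L1]  y_C1² + 83y_C1 − 84 = 0  ⇒  y_C1 = -84 or 1
2. [C1‖L2]  y_C1² + 48y_C1 − 49 = 0  ⇒  y_C1 = -49 or 1

1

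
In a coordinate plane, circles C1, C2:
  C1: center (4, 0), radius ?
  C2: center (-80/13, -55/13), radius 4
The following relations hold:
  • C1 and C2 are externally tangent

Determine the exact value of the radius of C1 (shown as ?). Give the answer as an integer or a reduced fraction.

7

1. [ext C1·C2]  r_C1² + 8r_C1 − 105 = 0  ⇒  r_C1 = 7 (r>0 drops 1)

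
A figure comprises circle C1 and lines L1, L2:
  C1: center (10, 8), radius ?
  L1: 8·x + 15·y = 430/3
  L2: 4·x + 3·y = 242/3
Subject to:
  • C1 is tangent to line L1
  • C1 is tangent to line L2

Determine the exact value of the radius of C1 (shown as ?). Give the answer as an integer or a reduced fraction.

10/3

1. [C1‖L1]  r_C1² − 100/9 = 0  ⇒  r_C1 = 10/3 (r>0 drops 1)
2. [C1‖L2]  r_C1² − 100/9 = 0  ⇒  r_C1 = 10/3 (r>0 drops 1)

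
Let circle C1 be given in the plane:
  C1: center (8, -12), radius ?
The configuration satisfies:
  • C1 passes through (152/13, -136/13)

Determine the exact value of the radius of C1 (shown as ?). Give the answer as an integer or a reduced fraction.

4

1. [C1∋P]  r_C1² − 16 = 0  ⇒  r_C1 = 4 (r>0 drops 1)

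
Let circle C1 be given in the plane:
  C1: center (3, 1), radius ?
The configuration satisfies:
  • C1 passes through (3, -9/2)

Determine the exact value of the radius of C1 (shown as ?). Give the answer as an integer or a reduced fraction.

1. [C1∋P]  r_C1² − 121/4 = 0  ⇒  r_C1 = 11/2 (r>0 drops 1)

11/2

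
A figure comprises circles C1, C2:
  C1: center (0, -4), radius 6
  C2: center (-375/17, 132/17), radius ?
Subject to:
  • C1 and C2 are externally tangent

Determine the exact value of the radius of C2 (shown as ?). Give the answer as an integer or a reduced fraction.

1. [ext C1·C2]  r_C2² + 12r_C2 − 589 = 0  ⇒  r_C2 = 19 (r>0 drops 1)

19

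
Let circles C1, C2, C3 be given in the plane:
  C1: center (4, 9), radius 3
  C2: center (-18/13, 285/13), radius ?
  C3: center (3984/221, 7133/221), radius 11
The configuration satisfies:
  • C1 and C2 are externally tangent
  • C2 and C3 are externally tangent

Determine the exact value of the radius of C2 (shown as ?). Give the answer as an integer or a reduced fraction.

1. [ext C1·C2]  r_C2² + 6r_C2 − 187 = 0  ⇒  r_C2 = 11 (r>0 drops 1)
2. [ext C2·C3]  r_C2² + 22r_C2 − 363 = 0  ⇒  r_C2 = 11 (r>0 drops 1)

11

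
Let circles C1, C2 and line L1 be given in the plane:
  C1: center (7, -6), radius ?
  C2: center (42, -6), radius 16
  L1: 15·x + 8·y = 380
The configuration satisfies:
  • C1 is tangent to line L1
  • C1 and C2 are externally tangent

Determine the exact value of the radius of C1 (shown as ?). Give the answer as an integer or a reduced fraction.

19

1. [C1‖L1]  r_C1² − 361 = 0  ⇒  r_C1 = 19 (r>0 drops 1)
2. [ext C1·C2]  r_C1² + 32r_C1 − 969 = 0  ⇒  r_C1 = 19 (r>0 drops 1)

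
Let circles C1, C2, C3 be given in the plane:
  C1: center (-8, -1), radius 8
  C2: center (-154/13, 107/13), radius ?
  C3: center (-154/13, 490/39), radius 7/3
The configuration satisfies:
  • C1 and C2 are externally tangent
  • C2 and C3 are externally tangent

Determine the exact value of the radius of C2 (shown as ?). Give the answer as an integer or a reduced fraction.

1. [ext C1·C2]  r_C2² + 16r_C2 − 36 = 0  ⇒  r_C2 = 2 (r>0 drops 1)
2. [ext C2·C3]  r_C2² + (14/3)r_C2 − 40/3 = 0  ⇒  r_C2 = 2 (r>0 drops 1)

2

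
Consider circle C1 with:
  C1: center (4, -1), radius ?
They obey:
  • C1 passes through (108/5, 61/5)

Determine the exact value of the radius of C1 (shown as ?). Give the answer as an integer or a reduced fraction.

1. [C1∋P]  r_C1² − 484 = 0  ⇒  r_C1 = 22 (r>0 drops 1)

22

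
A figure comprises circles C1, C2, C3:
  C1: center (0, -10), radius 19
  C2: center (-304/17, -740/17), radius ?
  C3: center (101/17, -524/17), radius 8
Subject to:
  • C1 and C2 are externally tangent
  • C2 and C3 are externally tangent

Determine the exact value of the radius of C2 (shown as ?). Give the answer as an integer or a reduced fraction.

1. [ext C1·C2]  r_C2² + 38r_C2 − 1083 = 0  ⇒  r_C2 = 19 (r>0 drops 1)
2. [ext C2·C3]  r_C2² + 16r_C2 − 665 = 0  ⇒  r_C2 = 19 (r>0 drops 1)

19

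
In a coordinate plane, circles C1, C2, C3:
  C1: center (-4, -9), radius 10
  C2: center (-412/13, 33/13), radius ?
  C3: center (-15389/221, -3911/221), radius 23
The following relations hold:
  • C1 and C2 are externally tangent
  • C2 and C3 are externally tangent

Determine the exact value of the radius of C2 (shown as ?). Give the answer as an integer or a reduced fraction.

1. [ext C1·C2]  r_C2² + 20r_C2 − 800 = 0  ⇒  r_C2 = 20 (r>0 drops 1)
2. [ext C2·C3]  r_C2² + 46r_C2 − 1320 = 0  ⇒  r_C2 = 20 (r>0 drops 1)

20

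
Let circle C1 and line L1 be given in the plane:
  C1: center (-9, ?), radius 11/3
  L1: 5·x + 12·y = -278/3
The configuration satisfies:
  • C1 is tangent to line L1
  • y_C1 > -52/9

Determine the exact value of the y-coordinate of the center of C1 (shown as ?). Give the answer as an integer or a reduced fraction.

1. [C1‖L1]  y_C1² + (143/18)y_C1 = 0  ⇒  y_C1 = -143/18 or 0
2. given y_C1 > -52/9: keep 0

0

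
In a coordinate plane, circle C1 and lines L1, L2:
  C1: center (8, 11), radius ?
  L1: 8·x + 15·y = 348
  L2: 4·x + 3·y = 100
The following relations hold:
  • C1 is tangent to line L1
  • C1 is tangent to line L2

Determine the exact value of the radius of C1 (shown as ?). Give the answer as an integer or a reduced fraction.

7

1. [C1‖L1]  r_C1² − 49 = 0  ⇒  r_C1 = 7 (r>0 drops 1)
2. [C1‖L2]  r_C1² − 49 = 0  ⇒  r_C1 = 7 (r>0 drops 1)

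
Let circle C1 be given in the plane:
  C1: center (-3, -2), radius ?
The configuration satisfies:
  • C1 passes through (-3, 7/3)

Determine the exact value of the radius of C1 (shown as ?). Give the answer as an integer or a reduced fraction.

13/3

1. [C1∋P]  r_C1² − 169/9 = 0  ⇒  r_C1 = 13/3 (r>0 drops 1)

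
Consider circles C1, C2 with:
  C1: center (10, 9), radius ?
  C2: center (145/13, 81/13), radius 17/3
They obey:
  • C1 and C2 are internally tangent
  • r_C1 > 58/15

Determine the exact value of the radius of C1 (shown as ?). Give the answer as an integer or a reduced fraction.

26/3

1. [int C1,C2]  r_C1² − (34/3)r_C1 + 208/9 = 0  ⇒  r_C1 = 8/3 or 26/3
2. given r_C1 > 58/15: keep 26/3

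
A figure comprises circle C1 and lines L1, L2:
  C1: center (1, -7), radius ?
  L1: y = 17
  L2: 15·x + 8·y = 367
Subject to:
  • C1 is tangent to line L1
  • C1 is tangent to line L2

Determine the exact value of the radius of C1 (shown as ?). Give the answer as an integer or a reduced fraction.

1. [C1‖L1]  r_C1² − 576 = 0  ⇒  r_C1 = 24 (r>0 drops 1)
2. [C1‖L2]  r_C1² − 576 = 0  ⇒  r_C1 = 24 (r>0 drops 1)

24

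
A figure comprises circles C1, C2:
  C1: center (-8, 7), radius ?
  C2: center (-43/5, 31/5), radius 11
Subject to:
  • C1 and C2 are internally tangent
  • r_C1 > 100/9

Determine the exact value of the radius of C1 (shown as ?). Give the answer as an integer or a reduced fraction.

12

1. [int C1,C2]  r_C1² − 22r_C1 + 120 = 0  ⇒  r_C1 = 10 or 12
2. given r_C1 > 100/9: keep 12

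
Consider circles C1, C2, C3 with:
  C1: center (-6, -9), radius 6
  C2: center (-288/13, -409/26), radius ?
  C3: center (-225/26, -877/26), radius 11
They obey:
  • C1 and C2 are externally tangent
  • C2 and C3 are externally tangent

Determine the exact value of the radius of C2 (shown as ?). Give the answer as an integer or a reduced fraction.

23/2

1. [ext C1·C2]  r_C2² + 12r_C2 − 1081/4 = 0  ⇒  r_C2 = 23/2 (r>0 drops 1)
2. [ext C2·C3]  r_C2² + 22r_C2 − 1541/4 = 0  ⇒  r_C2 = 23/2 (r>0 drops 1)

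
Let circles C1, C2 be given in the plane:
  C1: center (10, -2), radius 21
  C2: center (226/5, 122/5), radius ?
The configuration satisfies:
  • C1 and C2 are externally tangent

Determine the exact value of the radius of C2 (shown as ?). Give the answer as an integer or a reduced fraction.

1. [ext C1·C2]  r_C2² + 42r_C2 − 1495 = 0  ⇒  r_C2 = 23 (r>0 drops 1)

23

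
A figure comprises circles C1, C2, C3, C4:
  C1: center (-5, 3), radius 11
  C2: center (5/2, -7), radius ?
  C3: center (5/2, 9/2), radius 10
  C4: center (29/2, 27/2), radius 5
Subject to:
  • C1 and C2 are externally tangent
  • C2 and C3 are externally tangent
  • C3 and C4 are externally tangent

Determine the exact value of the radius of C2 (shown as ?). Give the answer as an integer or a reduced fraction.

3/2

1. [ext C1·C2]  r_C2² + 22r_C2 − 141/4 = 0  ⇒  r_C2 = 3/2 (r>0 drops 1)
2. [ext C2·C3]  r_C2² + 20r_C2 − 129/4 = 0  ⇒  r_C2 = 3/2 (r>0 drops 1)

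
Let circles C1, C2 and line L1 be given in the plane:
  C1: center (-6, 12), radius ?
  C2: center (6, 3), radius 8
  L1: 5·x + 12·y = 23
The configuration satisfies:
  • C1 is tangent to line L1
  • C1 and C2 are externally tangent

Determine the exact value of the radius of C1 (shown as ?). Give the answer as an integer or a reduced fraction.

7

1. [C1‖L1]  r_C1² − 49 = 0  ⇒  r_C1 = 7 (r>0 drops 1)
2. [ext C1·C2]  r_C1² + 16r_C1 − 161 = 0  ⇒  r_C1 = 7 (r>0 drops 1)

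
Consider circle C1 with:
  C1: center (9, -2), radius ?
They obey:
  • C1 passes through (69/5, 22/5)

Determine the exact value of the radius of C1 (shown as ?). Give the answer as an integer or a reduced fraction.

8

1. [C1∋P]  r_C1² − 64 = 0  ⇒  r_C1 = 8 (r>0 drops 1)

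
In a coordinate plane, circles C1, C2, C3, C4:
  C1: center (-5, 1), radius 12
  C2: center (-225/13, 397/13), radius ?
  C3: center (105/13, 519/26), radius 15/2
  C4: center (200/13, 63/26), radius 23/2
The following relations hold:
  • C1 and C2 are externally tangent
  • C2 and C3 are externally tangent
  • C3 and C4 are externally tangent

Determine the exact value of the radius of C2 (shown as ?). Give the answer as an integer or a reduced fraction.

20

1. [ext C1·C2]  r_C2² + 24r_C2 − 880 = 0  ⇒  r_C2 = 20 (r>0 drops 1)
2. [ext C2·C3]  r_C2² + 15r_C2 − 700 = 0  ⇒  r_C2 = 20 (r>0 drops 1)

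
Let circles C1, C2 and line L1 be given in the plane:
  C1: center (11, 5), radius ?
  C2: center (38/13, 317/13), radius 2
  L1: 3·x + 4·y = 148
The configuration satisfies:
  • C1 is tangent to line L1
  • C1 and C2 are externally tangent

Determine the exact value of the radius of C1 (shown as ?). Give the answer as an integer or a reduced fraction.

19

1. [C1‖L1]  r_C1² − 361 = 0  ⇒  r_C1 = 19 (r>0 drops 1)
2. [ext C1·C2]  r_C1² + 4r_C1 − 437 = 0  ⇒  r_C1 = 19 (r>0 drops 1)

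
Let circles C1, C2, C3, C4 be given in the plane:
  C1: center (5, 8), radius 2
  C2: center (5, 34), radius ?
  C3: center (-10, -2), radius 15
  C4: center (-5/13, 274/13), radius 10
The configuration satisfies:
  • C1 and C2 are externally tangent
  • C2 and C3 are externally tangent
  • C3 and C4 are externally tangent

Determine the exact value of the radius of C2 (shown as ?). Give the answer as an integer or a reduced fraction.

24

1. [ext C1·C2]  r_C2² + 4r_C2 − 672 = 0  ⇒  r_C2 = 24 (r>0 drops 1)
2. [ext C2·C3]  r_C2² + 30r_C2 − 1296 = 0  ⇒  r_C2 = 24 (r>0 drops 1)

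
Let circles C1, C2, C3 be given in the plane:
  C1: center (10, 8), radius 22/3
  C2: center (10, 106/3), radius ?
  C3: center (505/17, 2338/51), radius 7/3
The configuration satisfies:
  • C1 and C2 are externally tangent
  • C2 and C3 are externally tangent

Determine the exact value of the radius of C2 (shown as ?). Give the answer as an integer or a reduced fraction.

1. [ext C1·C2]  r_C2² + (44/3)r_C2 − 2080/3 = 0  ⇒  r_C2 = 20 (r>0 drops 1)
2. [ext C2·C3]  r_C2² + (14/3)r_C2 − 1480/3 = 0  ⇒  r_C2 = 20 (r>0 drops 1)

20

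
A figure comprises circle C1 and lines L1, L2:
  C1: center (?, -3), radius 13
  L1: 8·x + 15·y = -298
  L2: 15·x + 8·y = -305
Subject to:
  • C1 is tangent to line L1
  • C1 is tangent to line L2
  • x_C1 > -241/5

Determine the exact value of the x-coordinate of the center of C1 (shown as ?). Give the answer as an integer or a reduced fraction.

1. [C1‖L1]  x_C1² + (253/4)x_C1 + 237 = 0  ⇒  x_C1 = -237/4 or -4
2. [C1‖L2]  x_C1² + (562/15)x_C1 + 2008/15 = 0  ⇒  x_C1 = -502/15 or -4

-4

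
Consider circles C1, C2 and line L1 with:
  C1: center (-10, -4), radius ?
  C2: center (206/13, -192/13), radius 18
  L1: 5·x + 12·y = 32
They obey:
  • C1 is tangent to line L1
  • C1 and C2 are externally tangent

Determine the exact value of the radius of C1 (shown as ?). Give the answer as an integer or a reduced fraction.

10

1. [C1‖L1]  r_C1² − 100 = 0  ⇒  r_C1 = 10 (r>0 drops 1)
2. [ext C1·C2]  r_C1² + 36r_C1 − 460 = 0  ⇒  r_C1 = 10 (r>0 drops 1)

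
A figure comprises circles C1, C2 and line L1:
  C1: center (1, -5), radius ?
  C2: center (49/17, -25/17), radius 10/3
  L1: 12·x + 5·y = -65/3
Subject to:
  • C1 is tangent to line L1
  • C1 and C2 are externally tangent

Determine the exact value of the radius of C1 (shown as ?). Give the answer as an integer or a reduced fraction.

2/3

1. [C1‖L1]  r_C1² − 4/9 = 0  ⇒  r_C1 = 2/3 (r>0 drops 1)
2. [ext C1·C2]  r_C1² + (20/3)r_C1 − 44/9 = 0  ⇒  r_C1 = 2/3 (r>0 drops 1)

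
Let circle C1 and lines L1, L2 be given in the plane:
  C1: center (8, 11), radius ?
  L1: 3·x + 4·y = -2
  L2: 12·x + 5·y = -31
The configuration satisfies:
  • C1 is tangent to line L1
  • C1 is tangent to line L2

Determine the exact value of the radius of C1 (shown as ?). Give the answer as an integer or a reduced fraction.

14

1. [C1‖L1]  r_C1² − 196 = 0  ⇒  r_C1 = 14 (r>0 drops 1)
2. [C1‖L2]  r_C1² − 196 = 0  ⇒  r_C1 = 14 (r>0 drops 1)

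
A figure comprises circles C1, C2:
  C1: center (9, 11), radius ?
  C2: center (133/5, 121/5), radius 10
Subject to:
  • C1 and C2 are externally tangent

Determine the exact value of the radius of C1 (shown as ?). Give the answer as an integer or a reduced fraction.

12

1. [ext C1·C2]  r_C1² + 20r_C1 − 384 = 0  ⇒  r_C1 = 12 (r>0 drops 1)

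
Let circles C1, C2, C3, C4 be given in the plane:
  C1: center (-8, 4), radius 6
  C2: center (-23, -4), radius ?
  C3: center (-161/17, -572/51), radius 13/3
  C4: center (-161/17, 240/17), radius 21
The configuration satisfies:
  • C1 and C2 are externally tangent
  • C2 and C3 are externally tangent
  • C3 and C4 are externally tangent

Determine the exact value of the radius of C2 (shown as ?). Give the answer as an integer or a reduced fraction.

1. [ext C1·C2]  r_C2² + 12r_C2 − 253 = 0  ⇒  r_C2 = 11 (r>0 drops 1)
2. [ext C2·C3]  r_C2² + (26/3)r_C2 − 649/3 = 0  ⇒  r_C2 = 11 (r>0 drops 1)

11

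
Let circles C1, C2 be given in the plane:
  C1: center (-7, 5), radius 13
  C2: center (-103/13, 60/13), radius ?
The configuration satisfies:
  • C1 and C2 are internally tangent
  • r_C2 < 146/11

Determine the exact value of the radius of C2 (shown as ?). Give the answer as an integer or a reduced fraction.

1. [int C1,C2]  r_C2² − 26r_C2 + 168 = 0  ⇒  r_C2 = 12 or 14
2. given r_C2 < 146/11: keep 12

12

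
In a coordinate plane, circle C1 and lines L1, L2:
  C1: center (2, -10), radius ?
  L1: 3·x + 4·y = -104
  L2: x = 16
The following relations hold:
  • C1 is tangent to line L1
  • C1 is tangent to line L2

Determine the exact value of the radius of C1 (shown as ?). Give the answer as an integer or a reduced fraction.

1. [C1‖L1]  r_C1² − 196 = 0  ⇒  r_C1 = 14 (r>0 drops 1)
2. [C1‖L2]  r_C1² − 196 = 0  ⇒  r_C1 = 14 (r>0 drops 1)

14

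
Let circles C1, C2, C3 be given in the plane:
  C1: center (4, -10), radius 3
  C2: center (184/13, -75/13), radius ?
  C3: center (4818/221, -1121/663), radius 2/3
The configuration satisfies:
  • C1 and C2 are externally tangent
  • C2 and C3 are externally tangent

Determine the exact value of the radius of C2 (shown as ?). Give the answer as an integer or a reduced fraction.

8

1. [ext C1·C2]  r_C2² + 6r_C2 − 112 = 0  ⇒  r_C2 = 8 (r>0 drops 1)
2. [ext C2·C3]  r_C2² + (4/3)r_C2 − 224/3 = 0  ⇒  r_C2 = 8 (r>0 drops 1)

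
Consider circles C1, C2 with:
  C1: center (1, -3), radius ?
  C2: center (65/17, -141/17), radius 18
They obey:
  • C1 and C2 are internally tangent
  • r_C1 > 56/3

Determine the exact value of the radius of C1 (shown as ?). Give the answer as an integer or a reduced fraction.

24

1. [int C1,C2]  r_C1² − 36r_C1 + 288 = 0  ⇒  r_C1 = 12 or 24
2. given r_C1 > 56/3: keep 24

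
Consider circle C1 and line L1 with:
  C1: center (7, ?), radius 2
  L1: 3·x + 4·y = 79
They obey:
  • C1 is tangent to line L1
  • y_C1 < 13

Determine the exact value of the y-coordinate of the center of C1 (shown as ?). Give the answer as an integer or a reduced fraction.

1. [C1‖L1]  y_C1² − 29y_C1 + 204 = 0  ⇒  y_C1 = 12 or 17
2. given y_C1 < 13: keep 12

12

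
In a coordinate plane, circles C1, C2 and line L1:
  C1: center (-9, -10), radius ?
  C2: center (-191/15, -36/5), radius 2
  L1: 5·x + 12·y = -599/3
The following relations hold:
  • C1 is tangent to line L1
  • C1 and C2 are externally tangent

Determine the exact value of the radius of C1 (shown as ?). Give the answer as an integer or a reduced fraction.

8/3

1. [C1‖L1]  r_C1² − 64/9 = 0  ⇒  r_C1 = 8/3 (r>0 drops 1)
2. [ext C1·C2]  r_C1² + 4r_C1 − 160/9 = 0  ⇒  r_C1 = 8/3 (r>0 drops 1)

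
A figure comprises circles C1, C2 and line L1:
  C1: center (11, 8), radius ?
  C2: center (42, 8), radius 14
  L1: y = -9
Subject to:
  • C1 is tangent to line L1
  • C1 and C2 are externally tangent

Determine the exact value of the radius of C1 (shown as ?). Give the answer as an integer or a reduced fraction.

17

1. [C1‖L1]  r_C1² − 289 = 0  ⇒  r_C1 = 17 (r>0 drops 1)
2. [ext C1·C2]  r_C1² + 28r_C1 − 765 = 0  ⇒  r_C1 = 17 (r>0 drops 1)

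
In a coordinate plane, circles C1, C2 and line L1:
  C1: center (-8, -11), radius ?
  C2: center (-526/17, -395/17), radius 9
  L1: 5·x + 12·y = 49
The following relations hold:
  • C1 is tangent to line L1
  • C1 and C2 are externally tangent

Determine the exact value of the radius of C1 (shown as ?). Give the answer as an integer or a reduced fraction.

1. [C1‖L1]  r_C1² − 289 = 0  ⇒  r_C1 = 17 (r>0 drops 1)
2. [ext C1·C2]  r_C1² + 18r_C1 − 595 = 0  ⇒  r_C1 = 17 (r>0 drops 1)

17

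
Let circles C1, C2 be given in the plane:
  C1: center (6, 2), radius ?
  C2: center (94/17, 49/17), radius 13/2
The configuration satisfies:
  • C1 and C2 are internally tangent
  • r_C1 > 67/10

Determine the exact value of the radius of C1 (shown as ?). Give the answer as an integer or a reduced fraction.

15/2

1. [int C1,C2]  r_C1² − 13r_C1 + 165/4 = 0  ⇒  r_C1 = 11/2 or 15/2
2. given r_C1 > 67/10: keep 15/2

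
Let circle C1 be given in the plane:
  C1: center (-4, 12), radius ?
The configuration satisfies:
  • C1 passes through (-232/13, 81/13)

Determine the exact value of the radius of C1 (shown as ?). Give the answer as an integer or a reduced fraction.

1. [C1∋P]  r_C1² − 225 = 0  ⇒  r_C1 = 15 (r>0 drops 1)

15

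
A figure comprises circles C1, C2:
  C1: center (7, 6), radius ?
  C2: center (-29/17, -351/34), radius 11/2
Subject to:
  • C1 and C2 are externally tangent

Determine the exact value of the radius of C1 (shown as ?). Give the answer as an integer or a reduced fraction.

1. [ext C1·C2]  r_C1² + 11r_C1 − 312 = 0  ⇒  r_C1 = 13 (r>0 drops 1)

13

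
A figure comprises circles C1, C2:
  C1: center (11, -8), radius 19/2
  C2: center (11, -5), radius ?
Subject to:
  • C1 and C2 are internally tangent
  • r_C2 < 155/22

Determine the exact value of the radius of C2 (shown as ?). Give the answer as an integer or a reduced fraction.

1. [int C1,C2]  r_C2² − 19r_C2 + 325/4 = 0  ⇒  r_C2 = 13/2 or 25/2
2. given r_C2 < 155/22: keep 13/2

13/2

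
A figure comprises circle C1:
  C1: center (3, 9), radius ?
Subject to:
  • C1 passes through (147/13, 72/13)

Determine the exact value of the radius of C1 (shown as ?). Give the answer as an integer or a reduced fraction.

1. [C1∋P]  r_C1² − 81 = 0  ⇒  r_C1 = 9 (r>0 drops 1)

9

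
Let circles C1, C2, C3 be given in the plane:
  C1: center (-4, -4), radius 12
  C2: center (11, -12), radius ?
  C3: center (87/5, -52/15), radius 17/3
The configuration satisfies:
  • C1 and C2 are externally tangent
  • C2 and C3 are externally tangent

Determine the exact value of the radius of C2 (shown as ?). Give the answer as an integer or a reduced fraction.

1. [ext C1·C2]  r_C2² + 24r_C2 − 145 = 0  ⇒  r_C2 = 5 (r>0 drops 1)
2. [ext C2·C3]  r_C2² + (34/3)r_C2 − 245/3 = 0  ⇒  r_C2 = 5 (r>0 drops 1)

5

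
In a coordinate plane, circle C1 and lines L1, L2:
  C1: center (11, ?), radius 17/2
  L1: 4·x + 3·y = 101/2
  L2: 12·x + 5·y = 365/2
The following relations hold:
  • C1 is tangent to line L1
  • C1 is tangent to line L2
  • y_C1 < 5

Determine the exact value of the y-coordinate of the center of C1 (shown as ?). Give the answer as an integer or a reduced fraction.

1. [C1‖L1]  y_C1² − (13/3)y_C1 − 196 = 0  ⇒  y_C1 = -12 or 49/3
2. [C1‖L2]  y_C1² − (101/5)y_C1 − 1932/5 = 0  ⇒  y_C1 = -12 or 161/5

-12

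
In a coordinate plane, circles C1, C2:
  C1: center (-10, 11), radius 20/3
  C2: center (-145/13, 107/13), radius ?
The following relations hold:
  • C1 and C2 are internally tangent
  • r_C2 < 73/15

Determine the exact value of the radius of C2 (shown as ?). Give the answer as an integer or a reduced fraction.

1. [int C1,C2]  r_C2² − (40/3)r_C2 + 319/9 = 0  ⇒  r_C2 = 11/3 or 29/3
2. given r_C2 < 73/15: keep 11/3

11/3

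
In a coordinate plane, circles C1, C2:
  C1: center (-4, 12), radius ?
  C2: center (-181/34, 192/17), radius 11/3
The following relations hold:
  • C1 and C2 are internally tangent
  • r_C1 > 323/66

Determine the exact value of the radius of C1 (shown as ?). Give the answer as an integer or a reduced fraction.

1. [int C1,C2]  r_C1² − (22/3)r_C1 + 403/36 = 0  ⇒  r_C1 = 13/6 or 31/6
2. given r_C1 > 323/66: keep 31/6

31/6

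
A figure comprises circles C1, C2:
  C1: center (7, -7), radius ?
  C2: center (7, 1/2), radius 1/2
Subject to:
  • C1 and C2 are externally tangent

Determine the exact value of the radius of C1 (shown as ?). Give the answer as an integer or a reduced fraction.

7

1. [ext C1·C2]  r_C1² + 1r_C1 − 56 = 0  ⇒  r_C1 = 7 (r>0 drops 1)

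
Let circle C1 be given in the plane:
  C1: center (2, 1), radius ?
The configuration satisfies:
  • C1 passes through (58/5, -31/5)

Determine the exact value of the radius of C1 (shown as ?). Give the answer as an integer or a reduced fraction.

1. [C1∋P]  r_C1² − 144 = 0  ⇒  r_C1 = 12 (r>0 drops 1)

12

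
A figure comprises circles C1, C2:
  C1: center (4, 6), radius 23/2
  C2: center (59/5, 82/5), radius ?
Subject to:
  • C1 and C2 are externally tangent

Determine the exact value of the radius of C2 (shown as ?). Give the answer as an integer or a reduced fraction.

1. [ext C1·C2]  r_C2² + 23r_C2 − 147/4 = 0  ⇒  r_C2 = 3/2 (r>0 drops 1)

3/2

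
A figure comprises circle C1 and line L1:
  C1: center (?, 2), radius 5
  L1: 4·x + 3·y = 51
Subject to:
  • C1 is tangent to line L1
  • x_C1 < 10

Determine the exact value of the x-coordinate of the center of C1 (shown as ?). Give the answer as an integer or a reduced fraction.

5

1. [C1‖L1]  x_C1² − (45/2)x_C1 + 175/2 = 0  ⇒  x_C1 = 5 or 35/2
2. given x_C1 < 10: keep 5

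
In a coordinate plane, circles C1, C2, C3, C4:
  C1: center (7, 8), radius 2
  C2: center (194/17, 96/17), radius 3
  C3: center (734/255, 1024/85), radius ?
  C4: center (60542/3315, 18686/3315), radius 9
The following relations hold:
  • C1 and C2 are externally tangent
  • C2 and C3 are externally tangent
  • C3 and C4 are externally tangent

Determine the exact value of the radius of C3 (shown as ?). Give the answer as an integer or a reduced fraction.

1. [ext C2·C3]  r_C3² + 6r_C3 − 943/9 = 0  ⇒  r_C3 = 23/3 (r>0 drops 1)
2. [ext C3·C4]  r_C3² + 18r_C3 − 1771/9 = 0  ⇒  r_C3 = 23/3 (r>0 drops 1)

23/3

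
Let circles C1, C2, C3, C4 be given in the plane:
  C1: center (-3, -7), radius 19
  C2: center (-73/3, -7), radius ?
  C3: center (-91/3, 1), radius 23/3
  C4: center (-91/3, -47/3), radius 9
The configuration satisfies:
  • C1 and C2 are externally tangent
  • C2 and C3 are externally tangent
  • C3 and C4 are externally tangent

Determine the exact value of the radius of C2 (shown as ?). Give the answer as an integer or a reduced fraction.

1. [ext C1·C2]  r_C2² + 38r_C2 − 847/9 = 0  ⇒  r_C2 = 7/3 (r>0 drops 1)
2. [ext C2·C3]  r_C2² + (46/3)r_C2 − 371/9 = 0  ⇒  r_C2 = 7/3 (r>0 drops 1)

7/3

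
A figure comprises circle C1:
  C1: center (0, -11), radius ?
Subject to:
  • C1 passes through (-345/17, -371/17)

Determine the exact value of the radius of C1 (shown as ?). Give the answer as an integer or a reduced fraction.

23

1. [C1∋P]  r_C1² − 529 = 0  ⇒  r_C1 = 23 (r>0 drops 1)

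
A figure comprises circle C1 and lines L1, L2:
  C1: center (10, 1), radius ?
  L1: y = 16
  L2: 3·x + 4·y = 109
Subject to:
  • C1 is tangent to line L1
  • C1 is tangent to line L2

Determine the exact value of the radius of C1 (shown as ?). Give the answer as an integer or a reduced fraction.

1. [C1‖L1]  r_C1² − 225 = 0  ⇒  r_C1 = 15 (r>0 drops 1)
2. [C1‖L2]  r_C1² − 225 = 0  ⇒  r_C1 = 15 (r>0 drops 1)

15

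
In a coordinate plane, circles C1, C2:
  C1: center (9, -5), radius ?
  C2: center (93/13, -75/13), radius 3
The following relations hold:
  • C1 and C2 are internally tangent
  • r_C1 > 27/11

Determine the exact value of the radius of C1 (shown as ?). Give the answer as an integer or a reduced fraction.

5

1. [int C1,C2]  r_C1² − 6r_C1 + 5 = 0  ⇒  r_C1 = 1 or 5
2. given r_C1 > 27/11: keep 5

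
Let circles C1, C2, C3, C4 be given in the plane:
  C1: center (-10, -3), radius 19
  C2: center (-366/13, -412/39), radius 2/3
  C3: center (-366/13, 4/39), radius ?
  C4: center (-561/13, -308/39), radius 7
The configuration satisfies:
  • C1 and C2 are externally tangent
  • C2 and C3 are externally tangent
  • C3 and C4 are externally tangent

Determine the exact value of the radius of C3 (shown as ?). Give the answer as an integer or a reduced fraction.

1. [ext C2·C3]  r_C3² + (4/3)r_C3 − 340/3 = 0  ⇒  r_C3 = 10 (r>0 drops 1)
2. [ext C3·C4]  r_C3² + 14r_C3 − 240 = 0  ⇒  r_C3 = 10 (r>0 drops 1)

10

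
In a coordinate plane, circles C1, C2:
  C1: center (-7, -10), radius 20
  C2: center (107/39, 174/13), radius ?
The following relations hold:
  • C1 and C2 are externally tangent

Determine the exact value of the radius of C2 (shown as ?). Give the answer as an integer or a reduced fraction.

16/3

1. [ext C1·C2]  r_C2² + 40r_C2 − 2176/9 = 0  ⇒  r_C2 = 16/3 (r>0 drops 1)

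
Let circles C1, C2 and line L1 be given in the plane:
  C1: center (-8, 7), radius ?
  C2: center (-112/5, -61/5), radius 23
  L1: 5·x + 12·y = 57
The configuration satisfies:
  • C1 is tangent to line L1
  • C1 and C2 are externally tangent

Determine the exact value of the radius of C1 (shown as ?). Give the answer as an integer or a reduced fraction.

1. [C1‖L1]  r_C1² − 1 = 0  ⇒  r_C1 = 1 (r>0 drops 1)
2. [ext C1·C2]  r_C1² + 46r_C1 − 47 = 0  ⇒  r_C1 = 1 (r>0 drops 1)

1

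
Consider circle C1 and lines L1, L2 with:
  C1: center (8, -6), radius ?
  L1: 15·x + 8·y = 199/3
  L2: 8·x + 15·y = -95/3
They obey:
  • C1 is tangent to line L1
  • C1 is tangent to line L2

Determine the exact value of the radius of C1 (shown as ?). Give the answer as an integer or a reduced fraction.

1/3

1. [C1‖L1]  r_C1² − 1/9 = 0  ⇒  r_C1 = 1/3 (r>0 drops 1)
2. [C1‖L2]  r_C1² − 1/9 = 0  ⇒  r_C1 = 1/3 (r>0 drops 1)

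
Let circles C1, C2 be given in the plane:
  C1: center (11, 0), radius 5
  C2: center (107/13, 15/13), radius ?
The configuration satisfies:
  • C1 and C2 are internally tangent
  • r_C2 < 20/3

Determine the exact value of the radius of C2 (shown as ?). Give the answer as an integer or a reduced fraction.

2

1. [int C1,C2]  r_C2² − 10r_C2 + 16 = 0  ⇒  r_C2 = 2 or 8
2. given r_C2 < 20/3: keep 2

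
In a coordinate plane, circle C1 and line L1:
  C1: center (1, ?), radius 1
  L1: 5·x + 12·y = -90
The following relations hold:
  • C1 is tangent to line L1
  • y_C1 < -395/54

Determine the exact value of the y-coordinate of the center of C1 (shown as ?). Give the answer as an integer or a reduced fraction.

-9

1. [C1‖L1]  y_C1² + (95/6)y_C1 + 123/2 = 0  ⇒  y_C1 = -9 or -41/6
2. given y_C1 < -395/54: keep -9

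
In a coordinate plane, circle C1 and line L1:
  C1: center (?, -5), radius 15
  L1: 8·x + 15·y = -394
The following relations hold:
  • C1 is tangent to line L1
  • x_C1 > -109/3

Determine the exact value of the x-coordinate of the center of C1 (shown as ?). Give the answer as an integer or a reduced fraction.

-8

1. [C1‖L1]  x_C1² + (319/4)x_C1 + 574 = 0  ⇒  x_C1 = -287/4 or -8
2. given x_C1 > -109/3: keep -8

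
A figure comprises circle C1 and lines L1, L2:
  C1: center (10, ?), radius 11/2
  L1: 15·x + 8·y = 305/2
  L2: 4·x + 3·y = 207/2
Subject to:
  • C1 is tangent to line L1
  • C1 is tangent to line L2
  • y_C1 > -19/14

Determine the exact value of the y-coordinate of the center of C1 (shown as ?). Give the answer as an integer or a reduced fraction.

1. [C1‖L1]  y_C1² − (5/8)y_C1 − 273/2 = 0  ⇒  y_C1 = -91/8 or 12
2. [C1‖L2]  y_C1² − (127/3)y_C1 + 364 = 0  ⇒  y_C1 = 12 or 91/3

12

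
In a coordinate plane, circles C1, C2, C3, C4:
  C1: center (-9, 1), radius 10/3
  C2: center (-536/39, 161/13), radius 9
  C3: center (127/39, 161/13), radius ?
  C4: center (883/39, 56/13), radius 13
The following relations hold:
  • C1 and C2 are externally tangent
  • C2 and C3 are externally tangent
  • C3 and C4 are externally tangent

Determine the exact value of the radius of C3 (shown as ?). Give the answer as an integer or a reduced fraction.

1. [ext C2·C3]  r_C3² + 18r_C3 − 208 = 0  ⇒  r_C3 = 8 (r>0 drops 1)
2. [ext C3·C4]  r_C3² + 26r_C3 − 272 = 0  ⇒  r_C3 = 8 (r>0 drops 1)

8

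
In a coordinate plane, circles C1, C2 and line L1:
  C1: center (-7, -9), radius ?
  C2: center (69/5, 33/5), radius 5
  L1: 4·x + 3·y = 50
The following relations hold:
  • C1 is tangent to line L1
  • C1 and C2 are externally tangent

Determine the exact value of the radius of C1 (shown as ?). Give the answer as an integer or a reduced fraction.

1. [C1‖L1]  r_C1² − 441 = 0  ⇒  r_C1 = 21 (r>0 drops 1)
2. [ext C1·C2]  r_C1² + 10r_C1 − 651 = 0  ⇒  r_C1 = 21 (r>0 drops 1)

21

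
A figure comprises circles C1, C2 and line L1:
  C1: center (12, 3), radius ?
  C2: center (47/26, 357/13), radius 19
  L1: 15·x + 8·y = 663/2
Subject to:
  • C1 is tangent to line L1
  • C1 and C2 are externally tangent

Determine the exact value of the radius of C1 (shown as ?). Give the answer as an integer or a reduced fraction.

15/2

1. [C1‖L1]  r_C1² − 225/4 = 0  ⇒  r_C1 = 15/2 (r>0 drops 1)
2. [ext C1·C2]  r_C1² + 38r_C1 − 1365/4 = 0  ⇒  r_C1 = 15/2 (r>0 drops 1)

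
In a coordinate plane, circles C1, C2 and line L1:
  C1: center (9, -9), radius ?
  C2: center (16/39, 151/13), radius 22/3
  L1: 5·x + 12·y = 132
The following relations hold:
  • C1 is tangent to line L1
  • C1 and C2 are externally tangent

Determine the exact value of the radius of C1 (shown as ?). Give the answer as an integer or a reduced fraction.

1. [C1‖L1]  r_C1² − 225 = 0  ⇒  r_C1 = 15 (r>0 drops 1)
2. [ext C1·C2]  r_C1² + (44/3)r_C1 − 445 = 0  ⇒  r_C1 = 15 (r>0 drops 1)

15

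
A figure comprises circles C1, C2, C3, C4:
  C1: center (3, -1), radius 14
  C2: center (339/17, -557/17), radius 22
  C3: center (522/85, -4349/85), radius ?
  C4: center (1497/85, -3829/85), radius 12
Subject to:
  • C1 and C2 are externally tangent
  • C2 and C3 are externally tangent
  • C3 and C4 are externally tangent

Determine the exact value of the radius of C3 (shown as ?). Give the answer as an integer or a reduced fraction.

1

1. [ext C2·C3]  r_C3² + 44r_C3 − 45 = 0  ⇒  r_C3 = 1 (r>0 drops 1)
2. [ext C3·C4]  r_C3² + 24r_C3 − 25 = 0  ⇒  r_C3 = 1 (r>0 drops 1)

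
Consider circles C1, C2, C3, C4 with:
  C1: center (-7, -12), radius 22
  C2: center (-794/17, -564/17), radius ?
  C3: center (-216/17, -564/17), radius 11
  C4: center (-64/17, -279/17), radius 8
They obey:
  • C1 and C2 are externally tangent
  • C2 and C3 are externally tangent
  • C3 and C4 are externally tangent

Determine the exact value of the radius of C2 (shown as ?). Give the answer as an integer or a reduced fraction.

1. [ext C1·C2]  r_C2² + 44r_C2 − 1541 = 0  ⇒  r_C2 = 23 (r>0 drops 1)
2. [ext C2·C3]  r_C2² + 22r_C2 − 1035 = 0  ⇒  r_C2 = 23 (r>0 drops 1)

23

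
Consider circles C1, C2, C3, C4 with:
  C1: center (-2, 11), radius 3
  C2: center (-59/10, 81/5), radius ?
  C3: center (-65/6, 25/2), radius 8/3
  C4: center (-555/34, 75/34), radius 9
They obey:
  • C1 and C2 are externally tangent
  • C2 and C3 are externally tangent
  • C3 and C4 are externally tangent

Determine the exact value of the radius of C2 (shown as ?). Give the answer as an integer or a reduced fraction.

7/2

1. [ext C1·C2]  r_C2² + 6r_C2 − 133/4 = 0  ⇒  r_C2 = 7/2 (r>0 drops 1)
2. [ext C2·C3]  r_C2² + (16/3)r_C2 − 371/12 = 0  ⇒  r_C2 = 7/2 (r>0 drops 1)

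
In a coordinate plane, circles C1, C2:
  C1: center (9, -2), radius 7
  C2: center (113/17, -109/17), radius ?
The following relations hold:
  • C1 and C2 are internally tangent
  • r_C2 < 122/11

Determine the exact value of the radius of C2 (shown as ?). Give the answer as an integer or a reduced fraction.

2

1. [int C1,C2]  r_C2² − 14r_C2 + 24 = 0  ⇒  r_C2 = 2 or 12
2. given r_C2 < 122/11: keep 2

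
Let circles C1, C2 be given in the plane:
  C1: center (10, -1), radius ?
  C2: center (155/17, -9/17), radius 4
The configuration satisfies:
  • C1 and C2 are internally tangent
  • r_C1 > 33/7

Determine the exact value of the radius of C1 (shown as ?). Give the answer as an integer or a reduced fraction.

5

1. [int C1,C2]  r_C1² − 8r_C1 + 15 = 0  ⇒  r_C1 = 3 or 5
2. given r_C1 > 33/7: keep 5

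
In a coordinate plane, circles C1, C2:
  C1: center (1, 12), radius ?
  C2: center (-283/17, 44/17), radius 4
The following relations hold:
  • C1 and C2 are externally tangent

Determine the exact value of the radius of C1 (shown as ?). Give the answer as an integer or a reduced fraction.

16

1. [ext C1·C2]  r_C1² + 8r_C1 − 384 = 0  ⇒  r_C1 = 16 (r>0 drops 1)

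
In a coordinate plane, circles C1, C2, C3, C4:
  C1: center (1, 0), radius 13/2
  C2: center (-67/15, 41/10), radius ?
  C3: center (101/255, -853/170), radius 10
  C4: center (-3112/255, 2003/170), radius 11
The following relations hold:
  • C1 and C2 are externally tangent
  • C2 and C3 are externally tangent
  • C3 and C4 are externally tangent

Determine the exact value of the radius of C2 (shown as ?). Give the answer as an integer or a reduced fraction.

1. [ext C1·C2]  r_C2² + 13r_C2 − 40/9 = 0  ⇒  r_C2 = 1/3 (r>0 drops 1)
2. [ext C2·C3]  r_C2² + 20r_C2 − 61/9 = 0  ⇒  r_C2 = 1/3 (r>0 drops 1)

1/3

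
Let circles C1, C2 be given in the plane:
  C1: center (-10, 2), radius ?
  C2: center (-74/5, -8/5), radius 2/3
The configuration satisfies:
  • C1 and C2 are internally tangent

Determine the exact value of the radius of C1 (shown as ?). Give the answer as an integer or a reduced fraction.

1. [int C1,C2]  r_C1² − (4/3)r_C1 − 320/9 = 0  ⇒  r_C1 = 20/3 (r>0 drops 1)

20/3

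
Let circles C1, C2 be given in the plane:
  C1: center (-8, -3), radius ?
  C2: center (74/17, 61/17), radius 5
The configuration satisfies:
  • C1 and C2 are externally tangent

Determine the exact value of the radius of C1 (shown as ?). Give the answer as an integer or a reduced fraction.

1. [ext C1·C2]  r_C1² + 10r_C1 − 171 = 0  ⇒  r_C1 = 9 (r>0 drops 1)

9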